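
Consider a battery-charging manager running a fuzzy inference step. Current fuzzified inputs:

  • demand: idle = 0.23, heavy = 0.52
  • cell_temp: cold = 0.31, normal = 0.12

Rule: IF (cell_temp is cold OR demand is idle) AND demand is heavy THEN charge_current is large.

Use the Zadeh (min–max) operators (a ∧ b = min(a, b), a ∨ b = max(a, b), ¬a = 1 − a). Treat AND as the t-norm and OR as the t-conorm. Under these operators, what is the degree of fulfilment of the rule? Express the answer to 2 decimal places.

0.31

firing strength: (cold=0.31 OR idle=0.23) = 0.31; AND[min(a, b)] with heavy=0.52 → w = 0.31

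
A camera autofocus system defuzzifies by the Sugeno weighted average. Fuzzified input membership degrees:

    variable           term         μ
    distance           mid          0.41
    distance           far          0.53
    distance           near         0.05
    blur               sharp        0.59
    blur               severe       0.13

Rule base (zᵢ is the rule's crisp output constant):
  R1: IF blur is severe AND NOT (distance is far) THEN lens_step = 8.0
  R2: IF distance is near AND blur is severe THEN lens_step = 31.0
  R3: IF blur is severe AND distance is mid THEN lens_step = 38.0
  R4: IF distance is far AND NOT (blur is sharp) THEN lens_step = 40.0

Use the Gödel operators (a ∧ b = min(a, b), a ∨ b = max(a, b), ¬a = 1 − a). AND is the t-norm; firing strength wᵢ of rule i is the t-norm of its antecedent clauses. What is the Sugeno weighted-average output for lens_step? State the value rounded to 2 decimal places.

R1 (z=8.0): severe=0.13, ¬far=1−0.53=0.47; AND[min(a, b)] → w = 0.13
R2 (z=31.0): near=0.05, severe=0.13; AND[min(a, b)] → w = 0.05
R3 (z=38.0): severe=0.13, mid=0.41; AND[min(a, b)] → w = 0.13
R4 (z=40.0): far=0.53, ¬sharp=1−0.59=0.41; AND[min(a, b)] → w = 0.41
Weighted average = (0.13·8.0 + 0.05·31.0 + 0.13·38.0 + 0.41·40.0) / (0.13 + 0.05 + 0.13 + 0.41)
  = 23.9300 / 0.7200 = 33.24

33.24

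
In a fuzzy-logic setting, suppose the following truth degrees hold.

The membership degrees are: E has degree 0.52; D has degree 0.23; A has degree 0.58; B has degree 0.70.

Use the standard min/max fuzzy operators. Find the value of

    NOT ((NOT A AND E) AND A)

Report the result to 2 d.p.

0.58

NOT A = 1 − 0.58 = 0.42
NOT A AND E = min(a, b) on (0.42, 0.52) = 0.42
(NOT A AND E) AND A = min(a, b) on (0.42, 0.58) = 0.42
NOT ((NOT A AND E) AND A) = 1 − 0.42 = 0.58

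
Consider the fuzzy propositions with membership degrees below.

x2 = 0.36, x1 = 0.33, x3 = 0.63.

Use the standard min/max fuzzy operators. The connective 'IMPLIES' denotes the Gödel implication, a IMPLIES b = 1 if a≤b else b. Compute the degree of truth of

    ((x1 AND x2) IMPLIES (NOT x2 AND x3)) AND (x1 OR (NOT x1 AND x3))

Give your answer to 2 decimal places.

x1 AND x2 = min(a, b) on (0.33, 0.36) = 0.33
NOT x2 = 1 − 0.36 = 0.64
NOT x2 AND x3 = min(a, b) on (0.64, 0.63) = 0.63
(x1 AND x2) IMPLIES (NOT x2 AND x3)  [Gödel: 1 if a≤b else b] with a=0.33, b=0.63 → 1.00
NOT x1 = 1 − 0.33 = 0.67
NOT x1 AND x3 = min(a, b) on (0.67, 0.63) = 0.63
x1 OR (NOT x1 AND x3) = max(a, b) on (0.33, 0.63) = 0.63
((x1 AND x2) IMPLIES (NOT x2 AND x3)) AND (x1 OR (NOT x1 AND x3)) = min(a, b) on (1.00, 0.63) = 0.63

0.63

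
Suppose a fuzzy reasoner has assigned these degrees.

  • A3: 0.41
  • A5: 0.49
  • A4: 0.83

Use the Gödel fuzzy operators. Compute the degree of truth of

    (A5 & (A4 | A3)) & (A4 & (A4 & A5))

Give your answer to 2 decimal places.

A4 | A3 = max(a, b) on (0.83, 0.41) = 0.83
A5 & (A4 | A3) = min(a, b) on (0.49, 0.83) = 0.49
A4 & A5 = min(a, b) on (0.83, 0.49) = 0.49
A4 & (A4 & A5) = min(a, b) on (0.83, 0.49) = 0.49
(A5 & (A4 | A3)) & (A4 & (A4 & A5)) = min(a, b) on (0.49, 0.49) = 0.49

0.49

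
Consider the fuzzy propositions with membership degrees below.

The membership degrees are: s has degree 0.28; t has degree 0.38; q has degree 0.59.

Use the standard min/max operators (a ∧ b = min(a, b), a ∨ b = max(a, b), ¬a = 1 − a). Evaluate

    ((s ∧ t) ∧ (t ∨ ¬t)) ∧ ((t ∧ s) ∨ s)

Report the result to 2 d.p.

0.28

s ∧ t = min(a, b) on (0.28, 0.38) = 0.28
¬t = 1 − 0.38 = 0.62
t ∨ ¬t = max(a, b) on (0.38, 0.62) = 0.62
(s ∧ t) ∧ (t ∨ ¬t) = min(a, b) on (0.28, 0.62) = 0.28
t ∧ s = min(a, b) on (0.38, 0.28) = 0.28
(t ∧ s) ∨ s = max(a, b) on (0.28, 0.28) = 0.28
((s ∧ t) ∧ (t ∨ ¬t)) ∧ ((t ∧ s) ∨ s) = min(a, b) on (0.28, 0.28) = 0.28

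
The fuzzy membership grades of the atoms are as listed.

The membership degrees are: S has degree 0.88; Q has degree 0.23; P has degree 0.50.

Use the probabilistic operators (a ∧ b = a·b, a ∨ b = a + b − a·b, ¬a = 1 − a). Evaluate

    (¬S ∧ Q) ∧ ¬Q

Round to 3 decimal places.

¬S = 1 − 0.8800 = 0.1200
¬S ∧ Q = a·b on (0.1200, 0.2300) = 0.0276
¬Q = 1 − 0.2300 = 0.7700
(¬S ∧ Q) ∧ ¬Q = a·b on (0.0276, 0.7700) = 0.0213

0.021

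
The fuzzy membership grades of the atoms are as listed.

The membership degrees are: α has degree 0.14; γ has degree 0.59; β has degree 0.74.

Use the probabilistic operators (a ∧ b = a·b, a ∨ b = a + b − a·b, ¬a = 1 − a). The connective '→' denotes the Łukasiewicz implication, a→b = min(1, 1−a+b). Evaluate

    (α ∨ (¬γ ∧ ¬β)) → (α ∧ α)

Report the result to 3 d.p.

0.788

¬γ = 1 − 0.5900 = 0.4100
¬β = 1 − 0.7400 = 0.2600
¬γ ∧ ¬β = a·b on (0.4100, 0.2600) = 0.1066
α ∨ (¬γ ∧ ¬β) = a + b − a·b on (0.1400, 0.1066) = 0.2317
α ∧ α = a·b on (0.1400, 0.1400) = 0.0196
(α ∨ (¬γ ∧ ¬β)) → (α ∧ α)  [Łukasiewicz: min(1, 1−a+b)] with a=0.2317, b=0.0196 → 0.7879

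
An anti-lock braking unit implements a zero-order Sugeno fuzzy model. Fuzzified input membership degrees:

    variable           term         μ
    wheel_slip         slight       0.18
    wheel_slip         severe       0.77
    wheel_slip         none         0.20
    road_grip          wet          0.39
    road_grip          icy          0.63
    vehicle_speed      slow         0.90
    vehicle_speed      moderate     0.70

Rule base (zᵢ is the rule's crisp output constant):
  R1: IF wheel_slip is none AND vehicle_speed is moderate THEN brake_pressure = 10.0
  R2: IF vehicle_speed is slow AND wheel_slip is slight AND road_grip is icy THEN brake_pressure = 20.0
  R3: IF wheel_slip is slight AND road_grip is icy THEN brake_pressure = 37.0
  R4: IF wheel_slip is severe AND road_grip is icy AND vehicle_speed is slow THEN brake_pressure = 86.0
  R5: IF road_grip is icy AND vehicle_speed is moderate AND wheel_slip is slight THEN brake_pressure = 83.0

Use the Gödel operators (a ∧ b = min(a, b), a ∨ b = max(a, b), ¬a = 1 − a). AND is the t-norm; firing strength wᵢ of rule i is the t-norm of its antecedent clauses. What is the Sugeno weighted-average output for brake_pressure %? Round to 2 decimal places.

59.40

R1 (z=10.0): none=0.20, moderate=0.70; AND[min(a, b)] → w = 0.20
R2 (z=20.0): slow=0.90, slight=0.18, icy=0.63; AND[min(a, b)] → w = 0.18
R3 (z=37.0): slight=0.18, icy=0.63; AND[min(a, b)] → w = 0.18
R4 (z=86.0): severe=0.77, icy=0.63, slow=0.90; AND[min(a, b)] → w = 0.63
R5 (z=83.0): icy=0.63, moderate=0.70, slight=0.18; AND[min(a, b)] → w = 0.18
Weighted average = (0.20·10.0 + 0.18·20.0 + 0.18·37.0 + 0.63·86.0 + 0.18·83.0) / (0.20 + 0.18 + 0.18 + 0.63 + 0.18)
  = 81.3800 / 1.3700 = 59.40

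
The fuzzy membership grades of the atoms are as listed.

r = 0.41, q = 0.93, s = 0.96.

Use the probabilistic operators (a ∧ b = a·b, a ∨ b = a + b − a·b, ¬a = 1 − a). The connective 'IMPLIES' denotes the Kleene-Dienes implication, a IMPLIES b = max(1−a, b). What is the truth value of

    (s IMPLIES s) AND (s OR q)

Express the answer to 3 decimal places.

s IMPLIES s  [Kleene-Dienes: max(1−a, b)] with a=0.9600, b=0.9600 → 0.9600
s OR q = a + b − a·b on (0.9600, 0.9300) = 0.9972
(s IMPLIES s) AND (s OR q) = a·b on (0.9600, 0.9972) = 0.9573

0.957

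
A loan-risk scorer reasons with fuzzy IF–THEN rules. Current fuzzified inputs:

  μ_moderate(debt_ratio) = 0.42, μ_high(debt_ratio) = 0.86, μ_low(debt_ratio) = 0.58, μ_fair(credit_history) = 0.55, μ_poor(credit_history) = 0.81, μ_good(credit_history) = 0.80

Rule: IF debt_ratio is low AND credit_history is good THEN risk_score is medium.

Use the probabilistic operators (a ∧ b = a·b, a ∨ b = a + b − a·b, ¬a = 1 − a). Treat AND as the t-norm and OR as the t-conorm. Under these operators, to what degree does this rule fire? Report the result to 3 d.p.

0.464

firing strength: low=0.58, good=0.80; AND[a·b] → w = 0.4640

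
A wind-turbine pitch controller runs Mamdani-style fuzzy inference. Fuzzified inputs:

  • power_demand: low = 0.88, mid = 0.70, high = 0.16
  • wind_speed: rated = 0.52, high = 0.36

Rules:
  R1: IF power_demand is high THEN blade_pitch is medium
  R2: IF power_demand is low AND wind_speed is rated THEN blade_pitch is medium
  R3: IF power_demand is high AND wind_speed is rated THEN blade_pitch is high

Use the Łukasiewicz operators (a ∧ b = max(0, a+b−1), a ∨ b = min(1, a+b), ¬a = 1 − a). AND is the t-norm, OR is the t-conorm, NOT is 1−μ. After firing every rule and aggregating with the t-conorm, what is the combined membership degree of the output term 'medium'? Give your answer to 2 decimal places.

R1: high=0.16 → w = 0.16
R2: low=0.88, rated=0.52; AND[max(0, a+b−1)] → w = 0.40
R3: high=0.16, rated=0.52; AND[max(0, a+b−1)] → w = 0.00
Rules with consequent 'medium': {R1, R2} → strengths 0.16, 0.40
Aggregate via t-conorm [min(1, a+b)]: 0.56

0.56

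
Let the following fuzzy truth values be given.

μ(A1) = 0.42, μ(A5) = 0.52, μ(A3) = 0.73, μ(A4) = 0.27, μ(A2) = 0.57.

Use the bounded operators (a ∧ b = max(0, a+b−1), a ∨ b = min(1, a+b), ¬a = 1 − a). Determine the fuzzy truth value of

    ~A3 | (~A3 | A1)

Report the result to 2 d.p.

~A3 = 1 − 0.73 = 0.27
~A3 = 1 − 0.73 = 0.27
~A3 | A1 = min(1, a+b) on (0.27, 0.42) = 0.69
~A3 | (~A3 | A1) = min(1, a+b) on (0.27, 0.69) = 0.96

0.96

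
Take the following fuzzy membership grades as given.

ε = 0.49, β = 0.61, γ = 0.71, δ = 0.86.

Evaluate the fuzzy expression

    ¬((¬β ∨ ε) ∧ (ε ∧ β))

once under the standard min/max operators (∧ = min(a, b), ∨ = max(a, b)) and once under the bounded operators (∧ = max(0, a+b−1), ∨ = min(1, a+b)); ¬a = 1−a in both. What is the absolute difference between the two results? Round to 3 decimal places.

0.490

Under standard min/max:
  ¬β = 1 − 0.61 = 0.39
  ¬β ∨ ε = max(a, b) on (0.39, 0.49) = 0.49
  ε ∧ β = min(a, b) on (0.49, 0.61) = 0.49
  (¬β ∨ ε) ∧ (ε ∧ β) = min(a, b) on (0.49, 0.49) = 0.49
  ¬((¬β ∨ ε) ∧ (ε ∧ β)) = 1 − 0.49 = 0.51
  → value = 0.5100
Under bounded:
  ¬β = 1 − 0.61 = 0.39
  ¬β ∨ ε = min(1, a+b) on (0.39, 0.49) = 0.88
  ε ∧ β = max(0, a+b−1) on (0.49, 0.61) = 0.10
  (¬β ∨ ε) ∧ (ε ∧ β) = max(0, a+b−1) on (0.88, 0.10) = 0.00
  ¬((¬β ∨ ε) ∧ (ε ∧ β)) = 1 − 0.00 = 1.00
  → value = 1.0000
|0.5100 − 1.0000| = 0.490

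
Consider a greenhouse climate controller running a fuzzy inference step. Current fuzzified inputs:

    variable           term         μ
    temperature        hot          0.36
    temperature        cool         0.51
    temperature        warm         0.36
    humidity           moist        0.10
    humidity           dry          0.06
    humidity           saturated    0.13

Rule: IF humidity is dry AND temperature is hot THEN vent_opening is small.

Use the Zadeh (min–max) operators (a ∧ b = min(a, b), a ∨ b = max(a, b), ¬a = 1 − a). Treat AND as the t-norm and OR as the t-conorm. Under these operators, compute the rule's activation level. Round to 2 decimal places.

0.06

firing strength: dry=0.06, hot=0.36; AND[min(a, b)] → w = 0.06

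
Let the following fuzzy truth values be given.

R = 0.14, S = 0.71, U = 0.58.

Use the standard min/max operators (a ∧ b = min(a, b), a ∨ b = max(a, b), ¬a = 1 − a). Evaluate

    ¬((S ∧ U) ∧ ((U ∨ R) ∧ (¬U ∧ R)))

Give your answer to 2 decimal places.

S ∧ U = min(a, b) on (0.71, 0.58) = 0.58
U ∨ R = max(a, b) on (0.58, 0.14) = 0.58
¬U = 1 − 0.58 = 0.42
¬U ∧ R = min(a, b) on (0.42, 0.14) = 0.14
(U ∨ R) ∧ (¬U ∧ R) = min(a, b) on (0.58, 0.14) = 0.14
(S ∧ U) ∧ ((U ∨ R) ∧ (¬U ∧ R)) = min(a, b) on (0.58, 0.14) = 0.14
¬((S ∧ U) ∧ ((U ∨ R) ∧ (¬U ∧ R))) = 1 − 0.14 = 0.86

0.86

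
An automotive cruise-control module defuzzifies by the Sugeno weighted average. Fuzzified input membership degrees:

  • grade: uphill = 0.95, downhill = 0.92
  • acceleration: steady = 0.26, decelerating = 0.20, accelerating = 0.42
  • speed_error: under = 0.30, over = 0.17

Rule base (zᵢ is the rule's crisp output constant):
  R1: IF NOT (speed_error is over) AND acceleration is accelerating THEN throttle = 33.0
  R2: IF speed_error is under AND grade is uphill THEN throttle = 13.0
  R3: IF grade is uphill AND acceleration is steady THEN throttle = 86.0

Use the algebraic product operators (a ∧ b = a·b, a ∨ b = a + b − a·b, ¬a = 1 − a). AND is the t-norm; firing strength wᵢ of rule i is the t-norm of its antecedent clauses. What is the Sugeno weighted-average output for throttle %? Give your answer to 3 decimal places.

41.393

R1 (z=33.0): ¬over=1−0.17=0.83, accelerating=0.42; AND[a·b] → w = 0.3486
R2 (z=13.0): under=0.30, uphill=0.95; AND[a·b] → w = 0.2850
R3 (z=86.0): uphill=0.95, steady=0.26; AND[a·b] → w = 0.2470
Weighted average = (0.3486·33.0 + 0.2850·13.0 + 0.2470·86.0) / (0.3486 + 0.2850 + 0.2470)
  = 36.4508 / 0.8806 = 41.393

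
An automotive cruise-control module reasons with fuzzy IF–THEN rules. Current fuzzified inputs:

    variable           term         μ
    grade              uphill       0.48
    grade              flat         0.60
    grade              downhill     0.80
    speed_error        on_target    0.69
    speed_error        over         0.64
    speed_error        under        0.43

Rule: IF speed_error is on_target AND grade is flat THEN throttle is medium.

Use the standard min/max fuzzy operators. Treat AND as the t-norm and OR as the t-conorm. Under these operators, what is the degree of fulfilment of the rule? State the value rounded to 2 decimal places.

firing strength: on_target=0.69, flat=0.60; AND[min(a, b)] → w = 0.60

0.60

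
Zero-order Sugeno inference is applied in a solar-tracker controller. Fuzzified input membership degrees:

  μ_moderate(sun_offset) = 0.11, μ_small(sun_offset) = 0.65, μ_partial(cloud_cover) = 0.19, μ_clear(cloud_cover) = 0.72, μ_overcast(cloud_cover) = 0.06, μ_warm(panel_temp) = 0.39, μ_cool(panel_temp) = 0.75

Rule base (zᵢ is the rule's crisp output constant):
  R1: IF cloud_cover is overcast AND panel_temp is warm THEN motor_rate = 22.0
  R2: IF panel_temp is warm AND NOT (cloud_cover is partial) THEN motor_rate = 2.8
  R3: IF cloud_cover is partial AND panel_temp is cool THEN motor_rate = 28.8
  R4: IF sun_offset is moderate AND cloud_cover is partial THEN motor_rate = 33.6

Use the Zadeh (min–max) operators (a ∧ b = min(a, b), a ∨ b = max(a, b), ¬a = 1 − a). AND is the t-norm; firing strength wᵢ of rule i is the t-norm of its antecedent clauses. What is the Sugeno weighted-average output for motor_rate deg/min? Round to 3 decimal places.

R1 (z=22.0): overcast=0.06, warm=0.39; AND[min(a, b)] → w = 0.06
R2 (z=2.8): warm=0.39, ¬partial=1−0.19=0.81; AND[min(a, b)] → w = 0.39
R3 (z=28.8): partial=0.19, cool=0.75; AND[min(a, b)] → w = 0.19
R4 (z=33.6): moderate=0.11, partial=0.19; AND[min(a, b)] → w = 0.11
Weighted average = (0.06·22.0 + 0.39·2.8 + 0.19·28.8 + 0.11·33.6) / (0.06 + 0.39 + 0.19 + 0.11)
  = 11.5800 / 0.7500 = 15.440

15.440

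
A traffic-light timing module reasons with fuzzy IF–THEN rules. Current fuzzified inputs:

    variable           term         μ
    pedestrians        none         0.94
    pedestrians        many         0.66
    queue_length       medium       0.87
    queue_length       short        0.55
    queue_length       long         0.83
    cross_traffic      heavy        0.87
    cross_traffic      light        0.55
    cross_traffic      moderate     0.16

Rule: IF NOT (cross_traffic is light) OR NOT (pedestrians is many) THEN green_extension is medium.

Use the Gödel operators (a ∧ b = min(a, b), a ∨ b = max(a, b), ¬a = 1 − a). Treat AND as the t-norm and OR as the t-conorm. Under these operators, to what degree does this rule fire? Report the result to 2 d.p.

firing strength: ¬light=1−0.55=0.45, ¬many=1−0.66=0.34; OR[max(a, b)] → w = 0.45

0.45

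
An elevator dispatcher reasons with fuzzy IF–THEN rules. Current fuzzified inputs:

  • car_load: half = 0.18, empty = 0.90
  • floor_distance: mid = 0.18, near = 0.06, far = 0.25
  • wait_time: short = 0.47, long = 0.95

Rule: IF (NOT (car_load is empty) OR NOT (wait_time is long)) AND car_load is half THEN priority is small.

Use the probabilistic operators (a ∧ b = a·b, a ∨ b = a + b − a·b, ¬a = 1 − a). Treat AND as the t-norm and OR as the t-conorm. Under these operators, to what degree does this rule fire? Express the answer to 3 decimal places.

firing strength: (¬empty=1−0.90=0.10 OR ¬long=1−0.95=0.05) = 0.1450; AND[a·b] with half=0.18 → w = 0.0261

0.026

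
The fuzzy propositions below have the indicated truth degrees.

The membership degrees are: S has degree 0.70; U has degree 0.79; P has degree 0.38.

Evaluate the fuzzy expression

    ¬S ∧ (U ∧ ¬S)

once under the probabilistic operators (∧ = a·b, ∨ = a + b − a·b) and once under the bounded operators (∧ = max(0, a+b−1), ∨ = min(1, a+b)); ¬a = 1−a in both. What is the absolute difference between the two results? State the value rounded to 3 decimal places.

Under probabilistic:
  ¬S = 1 − 0.7000 = 0.3000
  ¬S = 1 − 0.7000 = 0.3000
  U ∧ ¬S = a·b on (0.7900, 0.3000) = 0.2370
  ¬S ∧ (U ∧ ¬S) = a·b on (0.3000, 0.2370) = 0.0711
  → value = 0.0711
Under bounded:
  ¬S = 1 − 0.70 = 0.30
  ¬S = 1 − 0.70 = 0.30
  U ∧ ¬S = max(0, a+b−1) on (0.79, 0.30) = 0.09
  ¬S ∧ (U ∧ ¬S) = max(0, a+b−1) on (0.30, 0.09) = 0.00
  → value = 0.0000
|0.0711 − 0.0000| = 0.071

0.071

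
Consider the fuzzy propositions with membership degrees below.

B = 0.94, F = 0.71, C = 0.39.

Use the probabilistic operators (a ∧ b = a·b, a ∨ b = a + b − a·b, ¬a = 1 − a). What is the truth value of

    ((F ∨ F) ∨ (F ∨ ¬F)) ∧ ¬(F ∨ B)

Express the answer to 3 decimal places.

F ∨ F = a + b − a·b on (0.7100, 0.7100) = 0.9159
¬F = 1 − 0.7100 = 0.2900
F ∨ ¬F = a + b − a·b on (0.7100, 0.2900) = 0.7941
(F ∨ F) ∨ (F ∨ ¬F) = a + b − a·b on (0.9159, 0.7941) = 0.9827
F ∨ B = a + b − a·b on (0.7100, 0.9400) = 0.9826
¬(F ∨ B) = 1 − 0.9826 = 0.0174
((F ∨ F) ∨ (F ∨ ¬F)) ∧ ¬(F ∨ B) = a·b on (0.9827, 0.0174) = 0.0171

0.017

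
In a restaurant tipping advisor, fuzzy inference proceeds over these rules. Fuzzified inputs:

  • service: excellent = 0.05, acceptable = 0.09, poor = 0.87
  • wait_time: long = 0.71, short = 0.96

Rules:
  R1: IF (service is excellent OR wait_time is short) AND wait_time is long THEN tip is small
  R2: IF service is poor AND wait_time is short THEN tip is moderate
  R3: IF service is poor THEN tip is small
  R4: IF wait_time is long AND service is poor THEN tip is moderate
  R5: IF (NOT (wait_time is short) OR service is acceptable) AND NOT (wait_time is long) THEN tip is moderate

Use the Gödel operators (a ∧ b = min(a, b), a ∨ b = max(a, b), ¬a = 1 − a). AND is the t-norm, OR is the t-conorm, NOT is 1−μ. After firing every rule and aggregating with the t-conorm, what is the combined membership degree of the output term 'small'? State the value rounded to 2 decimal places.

0.87

R1: (excellent=0.05 OR short=0.96) = 0.96; AND[min(a, b)] with long=0.71 → w = 0.71
R2: poor=0.87, short=0.96; AND[min(a, b)] → w = 0.87
R3: poor=0.87 → w = 0.87
R4: long=0.71, poor=0.87; AND[min(a, b)] → w = 0.71
R5: (¬short=1−0.96=0.04 OR acceptable=0.09) = 0.09; AND[min(a, b)] with ¬long=1−0.71=0.29 → w = 0.09
Rules with consequent 'small': {R1, R3} → strengths 0.71, 0.87
Aggregate via t-conorm [max(a, b)]: 0.87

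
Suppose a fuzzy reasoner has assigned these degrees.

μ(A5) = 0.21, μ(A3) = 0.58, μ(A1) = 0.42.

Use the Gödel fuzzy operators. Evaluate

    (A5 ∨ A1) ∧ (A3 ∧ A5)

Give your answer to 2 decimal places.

0.21

A5 ∨ A1 = max(a, b) on (0.21, 0.42) = 0.42
A3 ∧ A5 = min(a, b) on (0.58, 0.21) = 0.21
(A5 ∨ A1) ∧ (A3 ∧ A5) = min(a, b) on (0.42, 0.21) = 0.21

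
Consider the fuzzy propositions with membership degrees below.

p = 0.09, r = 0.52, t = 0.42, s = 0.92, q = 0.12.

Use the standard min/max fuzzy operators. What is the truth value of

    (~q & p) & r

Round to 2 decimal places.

0.09

~q = 1 − 0.12 = 0.88
~q & p = min(a, b) on (0.88, 0.09) = 0.09
(~q & p) & r = min(a, b) on (0.09, 0.52) = 0.09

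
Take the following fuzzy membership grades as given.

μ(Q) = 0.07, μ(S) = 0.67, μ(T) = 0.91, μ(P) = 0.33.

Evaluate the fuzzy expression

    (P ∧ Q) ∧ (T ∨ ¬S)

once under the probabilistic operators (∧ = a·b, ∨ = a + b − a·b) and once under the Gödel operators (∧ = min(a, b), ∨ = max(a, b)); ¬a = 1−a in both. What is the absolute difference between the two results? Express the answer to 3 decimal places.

Under probabilistic:
  P ∧ Q = a·b on (0.3300, 0.0700) = 0.0231
  ¬S = 1 − 0.6700 = 0.3300
  T ∨ ¬S = a + b − a·b on (0.9100, 0.3300) = 0.9397
  (P ∧ Q) ∧ (T ∨ ¬S) = a·b on (0.0231, 0.9397) = 0.0217
  → value = 0.0217
Under Gödel:
  P ∧ Q = min(a, b) on (0.33, 0.07) = 0.07
  ¬S = 1 − 0.67 = 0.33
  T ∨ ¬S = max(a, b) on (0.91, 0.33) = 0.91
  (P ∧ Q) ∧ (T ∨ ¬S) = min(a, b) on (0.07, 0.91) = 0.07
  → value = 0.0700
|0.0217 − 0.0700| = 0.048

0.048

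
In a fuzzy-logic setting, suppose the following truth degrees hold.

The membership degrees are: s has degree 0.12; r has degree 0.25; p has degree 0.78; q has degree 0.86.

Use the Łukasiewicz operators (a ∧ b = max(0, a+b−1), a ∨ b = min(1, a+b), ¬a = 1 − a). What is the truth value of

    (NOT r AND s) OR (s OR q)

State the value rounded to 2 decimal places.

0.98

NOT r = 1 − 0.25 = 0.75
NOT r AND s = max(0, a+b−1) on (0.75, 0.12) = 0.00
s OR q = min(1, a+b) on (0.12, 0.86) = 0.98
(NOT r AND s) OR (s OR q) = min(1, a+b) on (0.00, 0.98) = 0.98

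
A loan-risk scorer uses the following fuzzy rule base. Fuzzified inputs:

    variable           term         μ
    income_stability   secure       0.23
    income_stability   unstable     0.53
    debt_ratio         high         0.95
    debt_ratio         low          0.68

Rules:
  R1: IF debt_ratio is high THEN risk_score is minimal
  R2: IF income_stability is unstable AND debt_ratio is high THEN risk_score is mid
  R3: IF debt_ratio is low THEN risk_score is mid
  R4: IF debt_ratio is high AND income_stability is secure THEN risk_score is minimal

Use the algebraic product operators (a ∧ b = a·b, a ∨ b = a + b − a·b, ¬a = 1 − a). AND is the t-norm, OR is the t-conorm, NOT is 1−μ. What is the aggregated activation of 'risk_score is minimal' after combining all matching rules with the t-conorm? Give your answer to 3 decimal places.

R1: high=0.95 → w = 0.9500
R2: unstable=0.53, high=0.95; AND[a·b] → w = 0.5035
R3: low=0.68 → w = 0.6800
R4: high=0.95, secure=0.23; AND[a·b] → w = 0.2185
Rules with consequent 'minimal': {R1, R4} → strengths 0.9500, 0.2185
Aggregate via t-conorm [a + b − a·b]: 0.9609

0.961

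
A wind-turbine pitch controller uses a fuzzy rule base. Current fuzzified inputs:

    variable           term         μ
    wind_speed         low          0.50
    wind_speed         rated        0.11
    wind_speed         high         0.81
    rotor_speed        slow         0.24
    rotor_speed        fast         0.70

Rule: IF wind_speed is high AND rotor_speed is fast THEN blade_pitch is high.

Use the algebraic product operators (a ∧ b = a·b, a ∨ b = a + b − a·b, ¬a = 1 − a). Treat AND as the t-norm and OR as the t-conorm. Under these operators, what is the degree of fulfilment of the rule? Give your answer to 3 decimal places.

0.567

firing strength: high=0.81, fast=0.70; AND[a·b] → w = 0.5670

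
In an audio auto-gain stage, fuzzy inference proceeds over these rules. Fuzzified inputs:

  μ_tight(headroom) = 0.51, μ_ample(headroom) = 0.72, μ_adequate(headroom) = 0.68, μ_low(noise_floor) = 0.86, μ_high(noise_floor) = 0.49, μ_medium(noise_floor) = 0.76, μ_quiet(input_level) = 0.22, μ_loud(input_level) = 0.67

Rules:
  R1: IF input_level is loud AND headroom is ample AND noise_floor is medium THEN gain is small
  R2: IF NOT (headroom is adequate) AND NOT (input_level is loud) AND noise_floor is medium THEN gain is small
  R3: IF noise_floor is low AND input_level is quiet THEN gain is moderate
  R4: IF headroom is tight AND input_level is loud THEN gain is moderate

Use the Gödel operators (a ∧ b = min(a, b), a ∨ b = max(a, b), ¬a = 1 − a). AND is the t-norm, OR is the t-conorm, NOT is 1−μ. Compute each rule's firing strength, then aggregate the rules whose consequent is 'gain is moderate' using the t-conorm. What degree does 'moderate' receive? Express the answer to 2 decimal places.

0.51

R1: loud=0.67, ample=0.72, medium=0.76; AND[min(a, b)] → w = 0.67
R2: ¬adequate=1−0.68=0.32, ¬loud=1−0.67=0.33, medium=0.76; AND[min(a, b)] → w = 0.32
R3: low=0.86, quiet=0.22; AND[min(a, b)] → w = 0.22
R4: tight=0.51, loud=0.67; AND[min(a, b)] → w = 0.51
Rules with consequent 'moderate': {R3, R4} → strengths 0.22, 0.51
Aggregate via t-conorm [max(a, b)]: 0.51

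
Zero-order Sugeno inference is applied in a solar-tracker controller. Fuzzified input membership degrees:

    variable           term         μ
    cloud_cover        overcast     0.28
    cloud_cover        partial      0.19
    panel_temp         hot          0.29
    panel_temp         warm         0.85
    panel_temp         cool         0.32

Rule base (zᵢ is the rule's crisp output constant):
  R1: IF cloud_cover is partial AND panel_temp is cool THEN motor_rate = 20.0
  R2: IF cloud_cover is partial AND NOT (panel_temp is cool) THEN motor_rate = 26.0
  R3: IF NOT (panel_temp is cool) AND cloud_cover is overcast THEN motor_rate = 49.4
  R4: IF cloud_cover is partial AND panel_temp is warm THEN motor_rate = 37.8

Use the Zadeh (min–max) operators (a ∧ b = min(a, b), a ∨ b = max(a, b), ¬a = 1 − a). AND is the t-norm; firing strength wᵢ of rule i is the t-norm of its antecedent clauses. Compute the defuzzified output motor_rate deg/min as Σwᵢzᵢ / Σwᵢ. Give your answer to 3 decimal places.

R1 (z=20.0): partial=0.19, cool=0.32; AND[min(a, b)] → w = 0.19
R2 (z=26.0): partial=0.19, ¬cool=1−0.32=0.68; AND[min(a, b)] → w = 0.19
R3 (z=49.4): ¬cool=1−0.32=0.68, overcast=0.28; AND[min(a, b)] → w = 0.28
R4 (z=37.8): partial=0.19, warm=0.85; AND[min(a, b)] → w = 0.19
Weighted average = (0.19·20.0 + 0.19·26.0 + 0.28·49.4 + 0.19·37.8) / (0.19 + 0.19 + 0.28 + 0.19)
  = 29.7540 / 0.8500 = 35.005

35.005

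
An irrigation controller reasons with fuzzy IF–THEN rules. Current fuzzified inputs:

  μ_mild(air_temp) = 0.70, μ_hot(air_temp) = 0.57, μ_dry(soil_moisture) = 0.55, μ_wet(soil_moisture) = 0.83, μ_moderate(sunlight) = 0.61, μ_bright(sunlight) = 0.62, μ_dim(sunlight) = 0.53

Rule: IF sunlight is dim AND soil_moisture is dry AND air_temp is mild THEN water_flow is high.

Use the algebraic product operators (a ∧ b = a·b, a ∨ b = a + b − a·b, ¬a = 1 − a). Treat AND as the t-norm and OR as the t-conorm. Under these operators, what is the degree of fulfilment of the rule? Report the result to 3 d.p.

firing strength: dim=0.53, dry=0.55, mild=0.70; AND[a·b] → w = 0.2041

0.204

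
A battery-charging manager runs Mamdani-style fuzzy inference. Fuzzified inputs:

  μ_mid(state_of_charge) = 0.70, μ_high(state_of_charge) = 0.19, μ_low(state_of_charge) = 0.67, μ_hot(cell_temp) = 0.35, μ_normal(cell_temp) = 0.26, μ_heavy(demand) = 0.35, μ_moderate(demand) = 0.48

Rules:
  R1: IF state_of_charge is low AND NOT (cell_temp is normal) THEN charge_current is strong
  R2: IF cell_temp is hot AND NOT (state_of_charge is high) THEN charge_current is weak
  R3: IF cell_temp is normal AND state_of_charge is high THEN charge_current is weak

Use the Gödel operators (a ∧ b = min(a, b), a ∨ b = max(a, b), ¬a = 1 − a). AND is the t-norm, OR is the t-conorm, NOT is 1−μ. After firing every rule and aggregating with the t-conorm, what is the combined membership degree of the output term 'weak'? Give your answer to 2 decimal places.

0.35

R1: low=0.67, ¬normal=1−0.26=0.74; AND[min(a, b)] → w = 0.67
R2: hot=0.35, ¬high=1−0.19=0.81; AND[min(a, b)] → w = 0.35
R3: normal=0.26, high=0.19; AND[min(a, b)] → w = 0.19
Rules with consequent 'weak': {R2, R3} → strengths 0.35, 0.19
Aggregate via t-conorm [max(a, b)]: 0.35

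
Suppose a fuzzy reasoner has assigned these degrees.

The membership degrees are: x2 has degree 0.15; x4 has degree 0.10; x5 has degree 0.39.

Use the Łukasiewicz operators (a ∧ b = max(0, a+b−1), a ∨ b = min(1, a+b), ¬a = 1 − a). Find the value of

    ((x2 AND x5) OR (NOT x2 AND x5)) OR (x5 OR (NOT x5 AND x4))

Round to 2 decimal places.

0.63

x2 AND x5 = max(0, a+b−1) on (0.15, 0.39) = 0.00
NOT x2 = 1 − 0.15 = 0.85
NOT x2 AND x5 = max(0, a+b−1) on (0.85, 0.39) = 0.24
(x2 AND x5) OR (NOT x2 AND x5) = min(1, a+b) on (0.00, 0.24) = 0.24
NOT x5 = 1 − 0.39 = 0.61
NOT x5 AND x4 = max(0, a+b−1) on (0.61, 0.10) = 0.00
x5 OR (NOT x5 AND x4) = min(1, a+b) on (0.39, 0.00) = 0.39
((x2 AND x5) OR (NOT x2 AND x5)) OR (x5 OR (NOT x5 AND x4)) = min(1, a+b) on (0.24, 0.39) = 0.63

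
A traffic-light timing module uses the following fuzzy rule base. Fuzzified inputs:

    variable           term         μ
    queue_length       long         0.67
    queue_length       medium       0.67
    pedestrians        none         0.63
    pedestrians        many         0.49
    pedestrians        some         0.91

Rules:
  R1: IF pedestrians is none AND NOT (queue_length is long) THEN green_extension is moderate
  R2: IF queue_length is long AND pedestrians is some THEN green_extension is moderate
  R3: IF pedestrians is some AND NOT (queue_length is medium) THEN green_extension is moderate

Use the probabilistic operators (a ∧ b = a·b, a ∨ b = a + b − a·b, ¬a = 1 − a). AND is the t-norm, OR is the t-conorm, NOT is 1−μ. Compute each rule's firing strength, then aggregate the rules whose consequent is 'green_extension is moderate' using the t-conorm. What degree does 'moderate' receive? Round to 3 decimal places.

R1: none=0.63, ¬long=1−0.67=0.33; AND[a·b] → w = 0.2079
R2: long=0.67, some=0.91; AND[a·b] → w = 0.6097
R3: some=0.91, ¬medium=1−0.67=0.33; AND[a·b] → w = 0.3003
Rules with consequent 'moderate': {R1, R2, R3} → strengths 0.2079, 0.6097, 0.3003
Aggregate via t-conorm [a + b − a·b]: 0.7837

0.784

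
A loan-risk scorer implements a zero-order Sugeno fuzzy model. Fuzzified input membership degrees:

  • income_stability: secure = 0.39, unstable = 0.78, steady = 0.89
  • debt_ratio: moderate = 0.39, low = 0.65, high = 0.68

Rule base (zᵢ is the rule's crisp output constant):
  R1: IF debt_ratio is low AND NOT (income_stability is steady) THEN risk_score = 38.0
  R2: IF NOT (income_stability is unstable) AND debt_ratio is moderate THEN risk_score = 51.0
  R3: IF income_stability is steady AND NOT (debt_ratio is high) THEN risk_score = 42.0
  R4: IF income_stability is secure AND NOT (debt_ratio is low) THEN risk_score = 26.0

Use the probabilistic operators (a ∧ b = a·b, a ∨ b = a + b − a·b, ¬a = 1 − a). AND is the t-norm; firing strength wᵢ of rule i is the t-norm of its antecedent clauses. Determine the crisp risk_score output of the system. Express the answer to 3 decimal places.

R1 (z=38.0): low=0.65, ¬steady=1−0.89=0.11; AND[a·b] → w = 0.0715
R2 (z=51.0): ¬unstable=1−0.78=0.22, moderate=0.39; AND[a·b] → w = 0.0858
R3 (z=42.0): steady=0.89, ¬high=1−0.68=0.32; AND[a·b] → w = 0.2848
R4 (z=26.0): secure=0.39, ¬low=1−0.65=0.35; AND[a·b] → w = 0.1365
Weighted average = (0.0715·38.0 + 0.0858·51.0 + 0.2848·42.0 + 0.1365·26.0) / (0.0715 + 0.0858 + 0.2848 + 0.1365)
  = 22.6034 / 0.5786 = 39.066

39.066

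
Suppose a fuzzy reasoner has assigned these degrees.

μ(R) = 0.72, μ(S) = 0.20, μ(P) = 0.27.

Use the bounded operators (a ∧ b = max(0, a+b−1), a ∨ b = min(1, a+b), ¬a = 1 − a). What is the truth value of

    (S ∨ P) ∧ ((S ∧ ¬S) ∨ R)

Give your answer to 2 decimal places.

S ∨ P = min(1, a+b) on (0.20, 0.27) = 0.47
¬S = 1 − 0.20 = 0.80
S ∧ ¬S = max(0, a+b−1) on (0.20, 0.80) = 0.00
(S ∧ ¬S) ∨ R = min(1, a+b) on (0.00, 0.72) = 0.72
(S ∨ P) ∧ ((S ∧ ¬S) ∨ R) = max(0, a+b−1) on (0.47, 0.72) = 0.19

0.19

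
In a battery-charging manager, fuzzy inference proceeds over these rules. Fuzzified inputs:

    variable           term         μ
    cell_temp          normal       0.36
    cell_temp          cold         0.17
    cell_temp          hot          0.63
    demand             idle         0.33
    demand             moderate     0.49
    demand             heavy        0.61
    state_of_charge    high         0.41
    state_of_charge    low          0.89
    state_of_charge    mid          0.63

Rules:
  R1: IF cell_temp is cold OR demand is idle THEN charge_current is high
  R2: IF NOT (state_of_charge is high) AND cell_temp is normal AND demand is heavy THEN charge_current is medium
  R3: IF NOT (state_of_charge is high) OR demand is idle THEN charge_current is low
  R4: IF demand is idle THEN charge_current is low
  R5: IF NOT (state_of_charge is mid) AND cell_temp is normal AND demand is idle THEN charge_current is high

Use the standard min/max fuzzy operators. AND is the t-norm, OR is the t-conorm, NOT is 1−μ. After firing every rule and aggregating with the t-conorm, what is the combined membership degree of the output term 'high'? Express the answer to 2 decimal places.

R1: cold=0.17, idle=0.33; OR[max(a, b)] → w = 0.33
R2: ¬high=1−0.41=0.59, normal=0.36, heavy=0.61; AND[min(a, b)] → w = 0.36
R3: ¬high=1−0.41=0.59, idle=0.33; OR[max(a, b)] → w = 0.59
R4: idle=0.33 → w = 0.33
R5: ¬mid=1−0.63=0.37, normal=0.36, idle=0.33; AND[min(a, b)] → w = 0.33
Rules with consequent 'high': {R1, R5} → strengths 0.33, 0.33
Aggregate via t-conorm [max(a, b)]: 0.33

0.33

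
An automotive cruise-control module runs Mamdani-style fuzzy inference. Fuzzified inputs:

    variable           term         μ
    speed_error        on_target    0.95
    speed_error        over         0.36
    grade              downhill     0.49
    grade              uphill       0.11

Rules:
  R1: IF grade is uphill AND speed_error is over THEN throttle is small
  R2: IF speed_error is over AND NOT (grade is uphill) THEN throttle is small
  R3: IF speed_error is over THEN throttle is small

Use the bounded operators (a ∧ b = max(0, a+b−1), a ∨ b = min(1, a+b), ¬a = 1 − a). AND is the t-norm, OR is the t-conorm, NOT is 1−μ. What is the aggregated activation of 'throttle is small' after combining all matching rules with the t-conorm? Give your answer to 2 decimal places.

R1: uphill=0.11, over=0.36; AND[max(0, a+b−1)] → w = 0.00
R2: over=0.36, ¬uphill=1−0.11=0.89; AND[max(0, a+b−1)] → w = 0.25
R3: over=0.36 → w = 0.36
Rules with consequent 'small': {R1, R2, R3} → strengths 0.00, 0.25, 0.36
Aggregate via t-conorm [min(1, a+b)]: 0.61

0.61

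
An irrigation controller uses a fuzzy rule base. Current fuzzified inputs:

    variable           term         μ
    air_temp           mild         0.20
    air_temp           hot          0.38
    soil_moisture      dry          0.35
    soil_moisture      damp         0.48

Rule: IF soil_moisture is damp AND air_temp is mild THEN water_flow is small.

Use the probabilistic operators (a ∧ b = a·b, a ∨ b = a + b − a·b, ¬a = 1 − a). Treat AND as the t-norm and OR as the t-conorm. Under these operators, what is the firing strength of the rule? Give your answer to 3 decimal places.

0.096

firing strength: damp=0.48, mild=0.20; AND[a·b] → w = 0.0960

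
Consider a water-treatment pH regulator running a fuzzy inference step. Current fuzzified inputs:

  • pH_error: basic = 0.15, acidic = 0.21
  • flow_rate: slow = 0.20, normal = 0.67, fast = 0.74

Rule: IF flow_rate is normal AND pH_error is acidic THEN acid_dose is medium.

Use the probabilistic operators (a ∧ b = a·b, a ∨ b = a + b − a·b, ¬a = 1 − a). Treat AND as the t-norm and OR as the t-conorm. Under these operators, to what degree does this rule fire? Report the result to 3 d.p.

firing strength: normal=0.67, acidic=0.21; AND[a·b] → w = 0.1407

0.141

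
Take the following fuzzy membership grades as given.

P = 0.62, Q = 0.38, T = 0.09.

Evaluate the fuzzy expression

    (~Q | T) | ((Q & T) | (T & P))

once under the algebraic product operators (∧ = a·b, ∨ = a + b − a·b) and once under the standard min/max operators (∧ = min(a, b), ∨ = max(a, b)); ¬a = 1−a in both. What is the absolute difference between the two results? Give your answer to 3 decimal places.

Under algebraic product:
  ~Q = 1 − 0.3800 = 0.6200
  ~Q | T = a + b − a·b on (0.6200, 0.0900) = 0.6542
  Q & T = a·b on (0.3800, 0.0900) = 0.0342
  T & P = a·b on (0.0900, 0.6200) = 0.0558
  (Q & T) | (T & P) = a + b − a·b on (0.0342, 0.0558) = 0.0881
  (~Q | T) | ((Q & T) | (T & P)) = a + b − a·b on (0.6542, 0.0881) = 0.6847
  → value = 0.6847
Under standard min/max:
  ~Q = 1 − 0.38 = 0.62
  ~Q | T = max(a, b) on (0.62, 0.09) = 0.62
  Q & T = min(a, b) on (0.38, 0.09) = 0.09
  T & P = min(a, b) on (0.09, 0.62) = 0.09
  (Q & T) | (T & P) = max(a, b) on (0.09, 0.09) = 0.09
  (~Q | T) | ((Q & T) | (T & P)) = max(a, b) on (0.62, 0.09) = 0.62
  → value = 0.6200
|0.6847 − 0.6200| = 0.065

0.065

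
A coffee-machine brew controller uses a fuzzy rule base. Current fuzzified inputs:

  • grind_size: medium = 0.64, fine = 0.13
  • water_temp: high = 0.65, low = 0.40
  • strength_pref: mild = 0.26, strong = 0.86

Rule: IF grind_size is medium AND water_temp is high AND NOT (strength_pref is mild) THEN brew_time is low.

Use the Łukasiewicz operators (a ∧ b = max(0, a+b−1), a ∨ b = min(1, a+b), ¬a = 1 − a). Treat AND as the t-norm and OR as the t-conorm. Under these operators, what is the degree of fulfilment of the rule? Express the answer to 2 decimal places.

0.03

firing strength: medium=0.64, high=0.65, ¬mild=1−0.26=0.74; AND[max(0, a+b−1)] → w = 0.03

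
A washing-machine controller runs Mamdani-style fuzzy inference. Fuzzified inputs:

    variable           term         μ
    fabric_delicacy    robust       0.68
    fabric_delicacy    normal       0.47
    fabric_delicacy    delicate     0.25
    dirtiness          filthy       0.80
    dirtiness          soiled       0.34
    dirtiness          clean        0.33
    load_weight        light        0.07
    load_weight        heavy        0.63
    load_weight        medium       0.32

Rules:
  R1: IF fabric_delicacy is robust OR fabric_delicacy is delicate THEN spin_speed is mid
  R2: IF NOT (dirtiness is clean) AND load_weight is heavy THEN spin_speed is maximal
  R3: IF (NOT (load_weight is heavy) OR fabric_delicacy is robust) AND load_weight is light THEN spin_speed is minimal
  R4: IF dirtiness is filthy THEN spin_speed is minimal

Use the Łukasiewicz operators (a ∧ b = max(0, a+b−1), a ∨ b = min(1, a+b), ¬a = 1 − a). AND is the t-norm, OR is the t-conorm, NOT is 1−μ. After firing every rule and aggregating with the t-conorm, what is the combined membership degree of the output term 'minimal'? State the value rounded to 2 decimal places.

R1: robust=0.68, delicate=0.25; OR[min(1, a+b)] → w = 0.93
R2: ¬clean=1−0.33=0.67, heavy=0.63; AND[max(0, a+b−1)] → w = 0.30
R3: (¬heavy=1−0.63=0.37 OR robust=0.68) = 1.00; AND[max(0, a+b−1)] with light=0.07 → w = 0.07
R4: filthy=0.80 → w = 0.80
Rules with consequent 'minimal': {R3, R4} → strengths 0.07, 0.80
Aggregate via t-conorm [min(1, a+b)]: 0.87

0.87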